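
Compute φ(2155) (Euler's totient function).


2155 = 5 × 431
Prime factors: 5, 431
φ(2155) = 2155 × (1-1/5) × (1-1/431)
= 2155 × 4/5 × 430/431 = 1720

φ(2155) = 1720


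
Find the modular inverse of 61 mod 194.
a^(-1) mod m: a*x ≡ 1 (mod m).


Use the extended Euclidean algorithm on (194, 61); each row r = 194*s + 61*t:
r=194, s=1, t=0
r=61, s=0, t=1
q=3: r=11, s=1, t=-3   [194*(1) + 61*(-3) = 11]
q=5: r=6, s=-5, t=16   [194*(-5) + 61*(16) = 6]
q=1: r=5, s=6, t=-19   [194*(6) + 61*(-19) = 5]
q=1: r=1, s=-11, t=35   [194*(-11) + 61*(35) = 1]
q=5: r=0, s=61, t=-194   [194*(61) + 61*(-194) = 0]
GCD = 1 with t = 35, so 61*(35) ≡ 1 (mod 194)
Inverse = 35 mod 194 = 35
Check: 61 * 35 = 2135 ≡ 1 (mod 194)

61^(-1) ≡ 35 (mod 194)


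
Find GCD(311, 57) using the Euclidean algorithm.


311 = 5 * 57 + 26
57 = 2 * 26 + 5
26 = 5 * 5 + 1
5 = 5 * 1 + 0
GCD = 1


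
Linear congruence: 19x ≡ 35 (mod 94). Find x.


GCD(19, 94) = 1, unique solution
a^(-1) mod 94 = 5
x = 5 * 35 mod 94 = 81

x ≡ 81 (mod 94)


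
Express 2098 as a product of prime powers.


2098 / 2 = 1049
1049 / 1049 = 1
2098 = 2 × 1049


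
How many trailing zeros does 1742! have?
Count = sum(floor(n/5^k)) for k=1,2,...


floor(1742/5) = 348
floor(1742/25) = 69
floor(1742/125) = 13
floor(1742/625) = 2
Total = 432

432 trailing zeros


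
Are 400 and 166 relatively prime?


Euclidean algorithm:
400 = 2 * 166 + 68
166 = 2 * 68 + 30
68 = 2 * 30 + 8
30 = 3 * 8 + 6
8 = 1 * 6 + 2
6 = 3 * 2 + 0
GCD(400, 166) = 2

No, not coprime (GCD = 2)


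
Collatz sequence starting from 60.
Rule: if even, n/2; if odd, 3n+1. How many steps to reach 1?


60 → 30 → 15 → 46 → 23 → 70 → 35 → 106 → 53 → 160 → 80 → 40 → 20 → 10 → 5 → 16 → 8 → 4 → 2 → 1
Total steps = 19

19 steps


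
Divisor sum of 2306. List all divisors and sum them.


Divisors of 2306: 1, 2, 1153, 2306
Sum = 1 + 2 + 1153 + 2306 = 3462

σ(2306) = 3462


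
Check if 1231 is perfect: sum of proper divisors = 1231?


Proper divisors of 1231: 1
Sum = 1 = 1

No, 1231 is not perfect (1 ≠ 1231)


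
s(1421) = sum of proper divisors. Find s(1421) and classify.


Proper divisors: 1, 7, 29, 49, 203
Sum = 1 + 7 + 29 + 49 + 203 = 289
289 < 1421 → deficient

s(1421) = 289 (deficient)


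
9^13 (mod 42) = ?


9^1 mod 42 = 9
9^2 mod 42 = 39
9^3 mod 42 = 15
9^4 mod 42 = 9
9^5 mod 42 = 39
9^6 mod 42 = 15
9^7 mod 42 = 9
9^8 mod 42 = 39
9^9 mod 42 = 15
9^10 mod 42 = 9
9^11 mod 42 = 39
9^12 mod 42 = 15
9^13 mod 42 = 9


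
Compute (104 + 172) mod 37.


104 + 172 = 276
276 mod 37 = 17


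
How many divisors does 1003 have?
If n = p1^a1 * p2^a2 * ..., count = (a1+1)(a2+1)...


1003 = 17^1 × 59^1
d(1003) = (1+1) × (1+1) = 4

4 divisors


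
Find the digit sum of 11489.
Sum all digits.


1 + 1 + 4 + 8 + 9 = 23


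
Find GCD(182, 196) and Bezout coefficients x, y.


Tabular extended Euclidean (each row: r = 182*s + 196*t):
r=182, s=1, t=0
r=196, s=0, t=1
q=0: r=182, s=1, t=0   [182*(1) + 196*(0) = 182]
q=1: r=14, s=-1, t=1   [182*(-1) + 196*(1) = 14]
q=13: r=0, s=14, t=-13   [182*(14) + 196*(-13) = 0]
GCD = 14; from the row with r=14: x=-1, y=1
Check: 182*(-1) + 196*(1) = -182 + 196 = 14

GCD = 14, x = -1, y = 1


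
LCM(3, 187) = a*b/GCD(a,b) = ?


GCD(3, 187) = 1
LCM = 3*187/1 = 561/1 = 561

LCM = 561


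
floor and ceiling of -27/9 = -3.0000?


-27/9 = -3.0000
floor = -3
ceil = -3

floor = -3, ceil = -3


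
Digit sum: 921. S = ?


9 + 2 + 1 = 12


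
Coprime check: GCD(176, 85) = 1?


Euclidean algorithm:
176 = 2 * 85 + 6
85 = 14 * 6 + 1
6 = 6 * 1 + 0
GCD(176, 85) = 1

Yes, coprime (GCD = 1)


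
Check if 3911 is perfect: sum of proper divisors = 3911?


Proper divisors of 3911: 1
Sum = 1 = 1

No, 3911 is not perfect (1 ≠ 3911)


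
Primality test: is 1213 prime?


Check divisors up to sqrt(1213) = 34.8281
No divisors found.
1213 is prime.

Yes, 1213 is prime


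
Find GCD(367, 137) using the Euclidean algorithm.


367 = 2 * 137 + 93
137 = 1 * 93 + 44
93 = 2 * 44 + 5
44 = 8 * 5 + 4
5 = 1 * 4 + 1
4 = 4 * 1 + 0
GCD = 1


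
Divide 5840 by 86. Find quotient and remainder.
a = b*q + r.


5840 = 86 * 67 + 78
Check: 5762 + 78 = 5840

q = 67, r = 78


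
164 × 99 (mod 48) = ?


164 × 99 = 16236
16236 mod 48 = 12


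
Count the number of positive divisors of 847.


847 = 7^1 × 11^2
d(847) = (1+1) × (2+1) = 6

6 divisors


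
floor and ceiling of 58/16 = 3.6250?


58/16 = 3.6250
floor = 3
ceil = 4

floor = 3, ceil = 4


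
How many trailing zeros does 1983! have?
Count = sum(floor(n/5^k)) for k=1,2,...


floor(1983/5) = 396
floor(1983/25) = 79
floor(1983/125) = 15
floor(1983/625) = 3
Total = 493

493 trailing zeros


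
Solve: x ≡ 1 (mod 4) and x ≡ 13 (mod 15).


M = 4*15 = 60
M1 = M/4 = 15, M2 = M/15 = 4
M1^(-1) mod 4 = 3, M2^(-1) mod 15 = 4
x = 1*15*3 + 13*4*4 = 253
253 mod 60 = 13
Check: 13 mod 4 = 1 ✓, 13 mod 15 = 13 ✓

x ≡ 13 (mod 60)


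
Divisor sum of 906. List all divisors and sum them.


Divisors of 906: 1, 2, 3, 6, 151, 302, 453, 906
Sum = 1 + 2 + 3 + 6 + 151 + 302 + 453 + 906 = 1824

σ(906) = 1824


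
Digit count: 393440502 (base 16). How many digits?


393440502 in base 16 = 17736CF6
Number of digits = 8

8 digits (base 16)


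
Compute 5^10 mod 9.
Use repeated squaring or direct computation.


5^1 mod 9 = 5
5^2 mod 9 = 7
5^3 mod 9 = 8
5^4 mod 9 = 4
5^5 mod 9 = 2
5^6 mod 9 = 1
5^7 mod 9 = 5
5^8 mod 9 = 7
5^9 mod 9 = 8
5^10 mod 9 = 4


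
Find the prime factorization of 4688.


4688 / 2 = 2344
2344 / 2 = 1172
1172 / 2 = 586
586 / 2 = 293
293 / 293 = 1
4688 = 2^4 × 293


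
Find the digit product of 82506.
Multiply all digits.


8 × 2 × 5 × 0 × 6 = 0


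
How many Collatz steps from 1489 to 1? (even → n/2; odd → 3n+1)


1489 → 4468 → 2234 → 1117 → 3352 → 1676 → 838 → 419 → 1258 → 629 → 1888 → 944 → 472 → 236 → 118 → 59 → 178 → 89 → 268 → 134 → 67 → 202 → 101 → 304 → 152 → 76 → 38 → 19 → 58 → 29 → 88 → 44 → 22 → 11 → 34 → 17 → 52 → 26 → 13 → 40 → 20 → 10 → 5 → 16 → 8 → 4 → 2 → 1
Total steps = 47

47 steps


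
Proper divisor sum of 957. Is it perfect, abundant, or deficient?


Proper divisors: 1, 3, 11, 29, 33, 87, 319
Sum = 1 + 3 + 11 + 29 + 33 + 87 + 319 = 483
483 < 957 → deficient

s(957) = 483 (deficient)


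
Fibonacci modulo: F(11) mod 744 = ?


F(k) mod 744 for k=1..11:
1, 1, 2, 3, 5, 8, 13, 21, 34, 55, 89
F(11) mod 744 = 89


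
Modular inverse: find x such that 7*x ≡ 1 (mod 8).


Use the extended Euclidean algorithm on (8, 7); each row r = 8*s + 7*t:
r=8, s=1, t=0
r=7, s=0, t=1
q=1: r=1, s=1, t=-1   [8*(1) + 7*(-1) = 1]
q=7: r=0, s=-7, t=8   [8*(-7) + 7*(8) = 0]
GCD = 1 with t = -1, so 7*(-1) ≡ 1 (mod 8)
Inverse = -1 mod 8 = 7
Check: 7 * 7 = 49 ≡ 1 (mod 8)

7^(-1) ≡ 7 (mod 8)


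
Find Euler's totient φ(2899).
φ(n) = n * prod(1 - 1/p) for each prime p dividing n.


2899 = 13 × 223
Prime factors: 13, 223
φ(2899) = 2899 × (1-1/13) × (1-1/223)
= 2899 × 12/13 × 222/223 = 2664

φ(2899) = 2664


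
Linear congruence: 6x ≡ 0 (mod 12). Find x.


GCD(6, 12) = 6 divides 0
Divide: 1x ≡ 0 (mod 2)
x ≡ 0 (mod 2)


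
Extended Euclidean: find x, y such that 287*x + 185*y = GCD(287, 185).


Tabular extended Euclidean (each row: r = 287*s + 185*t):
r=287, s=1, t=0
r=185, s=0, t=1
q=1: r=102, s=1, t=-1   [287*(1) + 185*(-1) = 102]
q=1: r=83, s=-1, t=2   [287*(-1) + 185*(2) = 83]
q=1: r=19, s=2, t=-3   [287*(2) + 185*(-3) = 19]
q=4: r=7, s=-9, t=14   [287*(-9) + 185*(14) = 7]
q=2: r=5, s=20, t=-31   [287*(20) + 185*(-31) = 5]
q=1: r=2, s=-29, t=45   [287*(-29) + 185*(45) = 2]
q=2: r=1, s=78, t=-121   [287*(78) + 185*(-121) = 1]
q=2: r=0, s=-185, t=287   [287*(-185) + 185*(287) = 0]
GCD = 1; from the row with r=1: x=78, y=-121
Check: 287*(78) + 185*(-121) = 22386 - 22385 = 1

GCD = 1, x = 78, y = -121


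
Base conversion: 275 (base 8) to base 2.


275 (base 8) = 189 (decimal)
189 (decimal) = 10111101 (base 2)


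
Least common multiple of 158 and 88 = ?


GCD(158, 88) = 2
LCM = 158*88/2 = 13904/2 = 6952

LCM = 6952


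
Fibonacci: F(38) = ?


Sequence: 1, 1, 2, 3, 5, 8, 13, 21, 34, 55, 89, 144, 233, 377, 610, 987, 1597, 2584, 4181, 6765, 10946, 17711, 28657, 46368, 75025, 121393, 196418, 317811, 514229, 832040, 1346269, 2178309, 3524578, 5702887, 9227465, 14930352, 24157817, 39088169
F(38) = 39088169


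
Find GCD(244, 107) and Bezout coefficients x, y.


Tabular extended Euclidean (each row: r = 244*s + 107*t):
r=244, s=1, t=0
r=107, s=0, t=1
q=2: r=30, s=1, t=-2   [244*(1) + 107*(-2) = 30]
q=3: r=17, s=-3, t=7   [244*(-3) + 107*(7) = 17]
q=1: r=13, s=4, t=-9   [244*(4) + 107*(-9) = 13]
q=1: r=4, s=-7, t=16   [244*(-7) + 107*(16) = 4]
q=3: r=1, s=25, t=-57   [244*(25) + 107*(-57) = 1]
q=4: r=0, s=-107, t=244   [244*(-107) + 107*(244) = 0]
GCD = 1; from the row with r=1: x=25, y=-57
Check: 244*(25) + 107*(-57) = 6100 - 6099 = 1

GCD = 1, x = 25, y = -57


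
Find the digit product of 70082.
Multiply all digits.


7 × 0 × 0 × 8 × 2 = 0


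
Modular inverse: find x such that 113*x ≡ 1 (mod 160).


Use the extended Euclidean algorithm on (160, 113); each row r = 160*s + 113*t:
r=160, s=1, t=0
r=113, s=0, t=1
q=1: r=47, s=1, t=-1   [160*(1) + 113*(-1) = 47]
q=2: r=19, s=-2, t=3   [160*(-2) + 113*(3) = 19]
q=2: r=9, s=5, t=-7   [160*(5) + 113*(-7) = 9]
q=2: r=1, s=-12, t=17   [160*(-12) + 113*(17) = 1]
q=9: r=0, s=113, t=-160   [160*(113) + 113*(-160) = 0]
GCD = 1 with t = 17, so 113*(17) ≡ 1 (mod 160)
Inverse = 17 mod 160 = 17
Check: 113 * 17 = 1921 ≡ 1 (mod 160)

113^(-1) ≡ 17 (mod 160)


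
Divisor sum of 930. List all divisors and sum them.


Divisors of 930: 1, 2, 3, 5, 6, 10, 15, 30, 31, 62, 93, 155, 186, 310, 465, 930
Sum = 1 + 2 + 3 + 5 + 6 + 10 + 15 + 30 + 31 + 62 + 93 + 155 + 186 + 310 + 465 + 930 = 2304

σ(930) = 2304


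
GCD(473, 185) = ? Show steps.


473 = 2 * 185 + 103
185 = 1 * 103 + 82
103 = 1 * 82 + 21
82 = 3 * 21 + 19
21 = 1 * 19 + 2
19 = 9 * 2 + 1
2 = 2 * 1 + 0
GCD = 1


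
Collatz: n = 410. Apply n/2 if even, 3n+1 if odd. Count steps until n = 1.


410 → 205 → 616 → 308 → 154 → 77 → 232 → 116 → 58 → 29 → 88 → 44 → 22 → 11 → 34 → 17 → 52 → 26 → 13 → 40 → 20 → 10 → 5 → 16 → 8 → 4 → 2 → 1
Total steps = 27

27 steps


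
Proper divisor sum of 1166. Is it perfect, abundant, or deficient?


Proper divisors: 1, 2, 11, 22, 53, 106, 583
Sum = 1 + 2 + 11 + 22 + 53 + 106 + 583 = 778
778 < 1166 → deficient

s(1166) = 778 (deficient)


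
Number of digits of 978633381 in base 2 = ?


978633381 in base 2 = 111010010101001100001010100101
Number of digits = 30

30 digits (base 2)


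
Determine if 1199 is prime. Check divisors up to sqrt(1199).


1199 / 11 = 109 (exact division)
1199 is NOT prime.

No, 1199 is not prime


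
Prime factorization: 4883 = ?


4883 / 19 = 257
257 / 257 = 1
4883 = 19 × 257


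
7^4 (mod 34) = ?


7^1 mod 34 = 7
7^2 mod 34 = 15
7^3 mod 34 = 3
7^4 mod 34 = 21


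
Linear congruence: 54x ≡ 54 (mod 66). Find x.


GCD(54, 66) = 6 divides 54
Divide: 9x ≡ 9 (mod 11)
x ≡ 1 (mod 11)


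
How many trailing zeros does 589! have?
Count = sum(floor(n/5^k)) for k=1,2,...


floor(589/5) = 117
floor(589/25) = 23
floor(589/125) = 4
Total = 144

144 trailing zeros


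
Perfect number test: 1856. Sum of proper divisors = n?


Proper divisors of 1856: 1, 2, 4, 8, 16, 29, 32, 58, 64, 116, 232, 464, 928
Sum = 1 + 2 + 4 + 8 + 16 + 29 + 32 + 58 + 64 + 116 + 232 + 464 + 928 = 1954

No, 1856 is not perfect (1954 ≠ 1856)


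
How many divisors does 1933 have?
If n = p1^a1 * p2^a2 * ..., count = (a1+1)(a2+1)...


1933 = 1933^1
d(1933) = (1+1) = 2

2 divisors


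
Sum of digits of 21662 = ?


2 + 1 + 6 + 6 + 2 = 17


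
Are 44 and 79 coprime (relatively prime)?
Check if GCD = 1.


Euclidean algorithm:
79 = 1 * 44 + 35
44 = 1 * 35 + 9
35 = 3 * 9 + 8
9 = 1 * 8 + 1
8 = 8 * 1 + 0
GCD(44, 79) = 1

Yes, coprime (GCD = 1)


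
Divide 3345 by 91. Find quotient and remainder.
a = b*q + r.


3345 = 91 * 36 + 69
Check: 3276 + 69 = 3345

q = 36, r = 69


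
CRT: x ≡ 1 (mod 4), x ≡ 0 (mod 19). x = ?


M = 4*19 = 76
M1 = M/4 = 19, M2 = M/19 = 4
M1^(-1) mod 4 = 3, M2^(-1) mod 19 = 5
x = 1*19*3 + 0*4*5 = 57
57 mod 76 = 57
Check: 57 mod 4 = 1 ✓, 57 mod 19 = 0 ✓

x ≡ 57 (mod 76)


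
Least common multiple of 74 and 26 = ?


GCD(74, 26) = 2
LCM = 74*26/2 = 1924/2 = 962

LCM = 962


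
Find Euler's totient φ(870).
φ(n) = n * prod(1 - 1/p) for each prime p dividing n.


870 = 2 × 3 × 5 × 29
Prime factors: 2, 3, 5, 29
φ(870) = 870 × (1-1/2) × (1-1/3) × (1-1/5) × (1-1/29)
= 870 × 1/2 × 2/3 × 4/5 × 28/29 = 224

φ(870) = 224


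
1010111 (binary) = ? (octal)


1010111 (base 2) = 87 (decimal)
87 (decimal) = 127 (base 8)


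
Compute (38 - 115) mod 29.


38 - 115 = -77
-77 mod 29 = 10


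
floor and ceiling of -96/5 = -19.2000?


-96/5 = -19.2000
floor = -20
ceil = -19

floor = -20, ceil = -19


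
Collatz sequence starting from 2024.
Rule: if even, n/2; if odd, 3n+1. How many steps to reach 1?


2024 → 1012 → 506 → 253 → 760 → 380 → 190 → 95 → 286 → 143 → 430 → 215 → 646 → 323 → 970 → 485 → 1456 → 728 → 364 → 182 → 91 → 274 → 137 → 412 → 206 → 103 → 310 → 155 → 466 → 233 → 700 → 350 → 175 → 526 → 263 → 790 → 395 → 1186 → 593 → 1780 → 890 → 445 → 1336 → 668 → 334 → 167 → 502 → 251 → 754 → 377 → 1132 → 566 → 283 → 850 → 425 → 1276 → 638 → 319 → 958 → 479 → 1438 → 719 → 2158 → 1079 → 3238 → 1619 → 4858 → 2429 → 7288 → 3644 → 1822 → 911 → 2734 → 1367 → 4102 → 2051 → 6154 → 3077 → 9232 → 4616 → 2308 → 1154 → 577 → 1732 → 866 → 433 → 1300 → 650 → 325 → 976 → 488 → 244 → 122 → 61 → 184 → 92 → 46 → 23 → 70 → 35 → 106 → 53 → 160 → 80 → 40 → 20 → 10 → 5 → 16 → 8 → 4 → 2 → 1
Total steps = 112

112 steps


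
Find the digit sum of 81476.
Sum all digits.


8 + 1 + 4 + 7 + 6 = 26


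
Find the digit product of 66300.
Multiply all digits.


6 × 6 × 3 × 0 × 0 = 0


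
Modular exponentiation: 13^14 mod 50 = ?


13^1 mod 50 = 13
13^2 mod 50 = 19
13^3 mod 50 = 47
13^4 mod 50 = 11
13^5 mod 50 = 43
13^6 mod 50 = 9
13^7 mod 50 = 17
13^8 mod 50 = 21
13^9 mod 50 = 23
13^10 mod 50 = 49
13^11 mod 50 = 37
13^12 mod 50 = 31
13^13 mod 50 = 3
13^14 mod 50 = 39


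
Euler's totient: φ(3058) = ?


3058 = 2 × 11 × 139
Prime factors: 2, 11, 139
φ(3058) = 3058 × (1-1/2) × (1-1/11) × (1-1/139)
= 3058 × 1/2 × 10/11 × 138/139 = 1380

φ(3058) = 1380


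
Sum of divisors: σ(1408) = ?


Divisors of 1408: 1, 2, 4, 8, 11, 16, 22, 32, 44, 64, 88, 128, 176, 352, 704, 1408
Sum = 1 + 2 + 4 + 8 + 11 + 16 + 22 + 32 + 44 + 64 + 88 + 128 + 176 + 352 + 704 + 1408 = 3060

σ(1408) = 3060


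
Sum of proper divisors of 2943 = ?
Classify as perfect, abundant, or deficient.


Proper divisors: 1, 3, 9, 27, 109, 327, 981
Sum = 1 + 3 + 9 + 27 + 109 + 327 + 981 = 1457
1457 < 2943 → deficient

s(2943) = 1457 (deficient)


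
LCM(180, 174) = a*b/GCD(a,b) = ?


GCD(180, 174) = 6
LCM = 180*174/6 = 31320/6 = 5220

LCM = 5220


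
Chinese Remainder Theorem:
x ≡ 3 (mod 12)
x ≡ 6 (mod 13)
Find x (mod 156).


M = 12*13 = 156
M1 = M/12 = 13, M2 = M/13 = 12
M1^(-1) mod 12 = 1, M2^(-1) mod 13 = 12
x = 3*13*1 + 6*12*12 = 903
903 mod 156 = 123
Check: 123 mod 12 = 3 ✓, 123 mod 13 = 6 ✓

x ≡ 123 (mod 156)


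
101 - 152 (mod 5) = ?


101 - 152 = -51
-51 mod 5 = 4


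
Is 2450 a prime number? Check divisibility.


2450 / 2 = 1225 (exact division)
2450 is NOT prime.

No, 2450 is not prime


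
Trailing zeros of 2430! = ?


floor(2430/5) = 486
floor(2430/25) = 97
floor(2430/125) = 19
floor(2430/625) = 3
Total = 605

605 trailing zeros


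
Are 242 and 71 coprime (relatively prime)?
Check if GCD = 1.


Euclidean algorithm:
242 = 3 * 71 + 29
71 = 2 * 29 + 13
29 = 2 * 13 + 3
13 = 4 * 3 + 1
3 = 3 * 1 + 0
GCD(242, 71) = 1

Yes, coprime (GCD = 1)


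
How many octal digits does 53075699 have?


53075699 in base 8 = 312357363
Number of digits = 9

9 digits (base 8)


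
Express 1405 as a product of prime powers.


1405 / 5 = 281
281 / 281 = 1
1405 = 5 × 281


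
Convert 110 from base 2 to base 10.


110 (base 2) = 6 (decimal)
6 (decimal) = 6 (base 10)


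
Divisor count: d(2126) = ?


2126 = 2^1 × 1063^1
d(2126) = (1+1) × (1+1) = 4

4 divisors


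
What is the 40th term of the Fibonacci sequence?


Sequence: 1, 1, 2, 3, 5, 8, 13, 21, 34, 55, 89, 144, 233, 377, 610, 987, 1597, 2584, 4181, 6765, 10946, 17711, 28657, 46368, 75025, 121393, 196418, 317811, 514229, 832040, 1346269, 2178309, 3524578, 5702887, 9227465, 14930352, 24157817, 39088169, 63245986, 102334155
F(40) = 102334155


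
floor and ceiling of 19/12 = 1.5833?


19/12 = 1.5833
floor = 1
ceil = 2

floor = 1, ceil = 2


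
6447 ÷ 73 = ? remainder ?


6447 = 73 * 88 + 23
Check: 6424 + 23 = 6447

q = 88, r = 23


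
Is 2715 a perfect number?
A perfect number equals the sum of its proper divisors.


Proper divisors of 2715: 1, 3, 5, 15, 181, 543, 905
Sum = 1 + 3 + 5 + 15 + 181 + 543 + 905 = 1653

No, 2715 is not perfect (1653 ≠ 2715)


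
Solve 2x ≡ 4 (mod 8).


GCD(2, 8) = 2 divides 4
Divide: 1x ≡ 2 (mod 4)
x ≡ 2 (mod 4)


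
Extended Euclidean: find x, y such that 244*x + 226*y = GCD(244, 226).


Tabular extended Euclidean (each row: r = 244*s + 226*t):
r=244, s=1, t=0
r=226, s=0, t=1
q=1: r=18, s=1, t=-1   [244*(1) + 226*(-1) = 18]
q=12: r=10, s=-12, t=13   [244*(-12) + 226*(13) = 10]
q=1: r=8, s=13, t=-14   [244*(13) + 226*(-14) = 8]
q=1: r=2, s=-25, t=27   [244*(-25) + 226*(27) = 2]
q=4: r=0, s=113, t=-122   [244*(113) + 226*(-122) = 0]
GCD = 2; from the row with r=2: x=-25, y=27
Check: 244*(-25) + 226*(27) = -6100 + 6102 = 2

GCD = 2, x = -25, y = 27


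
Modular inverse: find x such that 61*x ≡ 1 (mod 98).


Use the extended Euclidean algorithm on (98, 61); each row r = 98*s + 61*t:
r=98, s=1, t=0
r=61, s=0, t=1
q=1: r=37, s=1, t=-1   [98*(1) + 61*(-1) = 37]
q=1: r=24, s=-1, t=2   [98*(-1) + 61*(2) = 24]
q=1: r=13, s=2, t=-3   [98*(2) + 61*(-3) = 13]
q=1: r=11, s=-3, t=5   [98*(-3) + 61*(5) = 11]
q=1: r=2, s=5, t=-8   [98*(5) + 61*(-8) = 2]
q=5: r=1, s=-28, t=45   [98*(-28) + 61*(45) = 1]
q=2: r=0, s=61, t=-98   [98*(61) + 61*(-98) = 0]
GCD = 1 with t = 45, so 61*(45) ≡ 1 (mod 98)
Inverse = 45 mod 98 = 45
Check: 61 * 45 = 2745 ≡ 1 (mod 98)

61^(-1) ≡ 45 (mod 98)


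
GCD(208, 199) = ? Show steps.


208 = 1 * 199 + 9
199 = 22 * 9 + 1
9 = 9 * 1 + 0
GCD = 1


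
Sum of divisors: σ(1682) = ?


Divisors of 1682: 1, 2, 29, 58, 841, 1682
Sum = 1 + 2 + 29 + 58 + 841 + 1682 = 2613

σ(1682) = 2613


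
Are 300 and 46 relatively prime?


Euclidean algorithm:
300 = 6 * 46 + 24
46 = 1 * 24 + 22
24 = 1 * 22 + 2
22 = 11 * 2 + 0
GCD(300, 46) = 2

No, not coprime (GCD = 2)


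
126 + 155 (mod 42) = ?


126 + 155 = 281
281 mod 42 = 29


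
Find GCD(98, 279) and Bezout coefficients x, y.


Tabular extended Euclidean (each row: r = 98*s + 279*t):
r=98, s=1, t=0
r=279, s=0, t=1
q=0: r=98, s=1, t=0   [98*(1) + 279*(0) = 98]
q=2: r=83, s=-2, t=1   [98*(-2) + 279*(1) = 83]
q=1: r=15, s=3, t=-1   [98*(3) + 279*(-1) = 15]
q=5: r=8, s=-17, t=6   [98*(-17) + 279*(6) = 8]
q=1: r=7, s=20, t=-7   [98*(20) + 279*(-7) = 7]
q=1: r=1, s=-37, t=13   [98*(-37) + 279*(13) = 1]
q=7: r=0, s=279, t=-98   [98*(279) + 279*(-98) = 0]
GCD = 1; from the row with r=1: x=-37, y=13
Check: 98*(-37) + 279*(13) = -3626 + 3627 = 1

GCD = 1, x = -37, y = 13


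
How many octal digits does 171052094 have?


171052094 in base 8 = 1214406076
Number of digits = 10

10 digits (base 8)


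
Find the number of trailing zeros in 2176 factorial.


floor(2176/5) = 435
floor(2176/25) = 87
floor(2176/125) = 17
floor(2176/625) = 3
Total = 542

542 trailing zeros


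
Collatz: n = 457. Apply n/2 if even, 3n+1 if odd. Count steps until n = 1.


457 → 1372 → 686 → 343 → 1030 → 515 → 1546 → 773 → 2320 → 1160 → 580 → 290 → 145 → 436 → 218 → 109 → 328 → 164 → 82 → 41 → 124 → 62 → 31 → 94 → 47 → 142 → 71 → 214 → 107 → 322 → 161 → 484 → 242 → 121 → 364 → 182 → 91 → 274 → 137 → 412 → 206 → 103 → 310 → 155 → 466 → 233 → 700 → 350 → 175 → 526 → 263 → 790 → 395 → 1186 → 593 → 1780 → 890 → 445 → 1336 → 668 → 334 → 167 → 502 → 251 → 754 → 377 → 1132 → 566 → 283 → 850 → 425 → 1276 → 638 → 319 → 958 → 479 → 1438 → 719 → 2158 → 1079 → 3238 → 1619 → 4858 → 2429 → 7288 → 3644 → 1822 → 911 → 2734 → 1367 → 4102 → 2051 → 6154 → 3077 → 9232 → 4616 → 2308 → 1154 → 577 → 1732 → 866 → 433 → 1300 → 650 → 325 → 976 → 488 → 244 → 122 → 61 → 184 → 92 → 46 → 23 → 70 → 35 → 106 → 53 → 160 → 80 → 40 → 20 → 10 → 5 → 16 → 8 → 4 → 2 → 1
Total steps = 128

128 steps


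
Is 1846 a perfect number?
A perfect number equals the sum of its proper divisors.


Proper divisors of 1846: 1, 2, 13, 26, 71, 142, 923
Sum = 1 + 2 + 13 + 26 + 71 + 142 + 923 = 1178

No, 1846 is not perfect (1178 ≠ 1846)


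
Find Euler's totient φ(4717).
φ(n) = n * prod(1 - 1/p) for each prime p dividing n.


4717 = 53 × 89
Prime factors: 53, 89
φ(4717) = 4717 × (1-1/53) × (1-1/89)
= 4717 × 52/53 × 88/89 = 4576

φ(4717) = 4576


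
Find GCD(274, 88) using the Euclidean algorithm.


274 = 3 * 88 + 10
88 = 8 * 10 + 8
10 = 1 * 8 + 2
8 = 4 * 2 + 0
GCD = 2


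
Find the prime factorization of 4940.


4940 / 2 = 2470
2470 / 2 = 1235
1235 / 5 = 247
247 / 13 = 19
19 / 19 = 1
4940 = 2^2 × 5 × 13 × 19


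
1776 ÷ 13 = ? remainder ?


1776 = 13 * 136 + 8
Check: 1768 + 8 = 1776

q = 136, r = 8


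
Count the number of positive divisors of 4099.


4099 = 4099^1
d(4099) = (1+1) = 2

2 divisors


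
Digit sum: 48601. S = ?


4 + 8 + 6 + 0 + 1 = 19


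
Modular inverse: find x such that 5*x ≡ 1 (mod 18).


Use the extended Euclidean algorithm on (18, 5); each row r = 18*s + 5*t:
r=18, s=1, t=0
r=5, s=0, t=1
q=3: r=3, s=1, t=-3   [18*(1) + 5*(-3) = 3]
q=1: r=2, s=-1, t=4   [18*(-1) + 5*(4) = 2]
q=1: r=1, s=2, t=-7   [18*(2) + 5*(-7) = 1]
q=2: r=0, s=-5, t=18   [18*(-5) + 5*(18) = 0]
GCD = 1 with t = -7, so 5*(-7) ≡ 1 (mod 18)
Inverse = -7 mod 18 = 11
Check: 5 * 11 = 55 ≡ 1 (mod 18)

5^(-1) ≡ 11 (mod 18)


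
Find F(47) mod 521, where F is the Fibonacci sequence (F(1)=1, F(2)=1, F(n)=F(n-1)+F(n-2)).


F(k) mod 521 for k=1..47:
1, 1, 2, 3, 5, 8, 13, 21, 34, 55, 89, 144, 233, 377, 89, 466, 34, 500, 13, 513, 5, 518, 2, 520, 1, 0, 1, 1, 2, 3, 5, 8, 13, 21, 34, 55, 89, 144, 233, 377, 89, 466, 34, 500, 13, 513, 5
F(47) mod 521 = 5


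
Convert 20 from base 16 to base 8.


20 (base 16) = 32 (decimal)
32 (decimal) = 40 (base 8)


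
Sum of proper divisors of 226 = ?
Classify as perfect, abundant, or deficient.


Proper divisors: 1, 2, 113
Sum = 1 + 2 + 113 = 116
116 < 226 → deficient

s(226) = 116 (deficient)


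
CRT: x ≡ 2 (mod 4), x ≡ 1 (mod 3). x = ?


M = 4*3 = 12
M1 = M/4 = 3, M2 = M/3 = 4
M1^(-1) mod 4 = 3, M2^(-1) mod 3 = 1
x = 2*3*3 + 1*4*1 = 22
22 mod 12 = 10
Check: 10 mod 4 = 2 ✓, 10 mod 3 = 1 ✓

x ≡ 10 (mod 12)


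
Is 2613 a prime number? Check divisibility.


2613 / 3 = 871 (exact division)
2613 is NOT prime.

No, 2613 is not prime


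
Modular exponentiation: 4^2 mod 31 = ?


4^1 mod 31 = 4
4^2 mod 31 = 16


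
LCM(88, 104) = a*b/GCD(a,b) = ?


GCD(88, 104) = 8
LCM = 88*104/8 = 9152/8 = 1144

LCM = 1144


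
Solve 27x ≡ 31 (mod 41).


GCD(27, 41) = 1, unique solution
a^(-1) mod 41 = 38
x = 38 * 31 mod 41 = 30

x ≡ 30 (mod 41)


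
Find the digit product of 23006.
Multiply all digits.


2 × 3 × 0 × 0 × 6 = 0


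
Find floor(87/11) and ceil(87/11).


87/11 = 7.9091
floor = 7
ceil = 8

floor = 7, ceil = 8


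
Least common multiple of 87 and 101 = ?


GCD(87, 101) = 1
LCM = 87*101/1 = 8787/1 = 8787

LCM = 8787


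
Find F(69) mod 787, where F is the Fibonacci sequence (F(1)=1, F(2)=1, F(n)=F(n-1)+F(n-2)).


F(k) mod 787 for k=1..69:
1, 1, 2, 3, 5, 8, 13, 21, 34, 55, 89, 144, 233, 377, 610, 200, 23, 223, 246, 469, 715, 397, 325, 722, 260, 195, 455, 650, 318, 181, 499, 680, 392, 285, 677, 175, 65, 240, 305, 545, 63, 608, 671, 492, 376, 81, 457, 538, 208, 746, 167, 126, 293, 419, 712, 344, 269, 613, 95, 708, 16, 724, 740, 677, 630, 520, 363, 96, 459
F(69) mod 787 = 459


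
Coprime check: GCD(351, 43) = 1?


Euclidean algorithm:
351 = 8 * 43 + 7
43 = 6 * 7 + 1
7 = 7 * 1 + 0
GCD(351, 43) = 1

Yes, coprime (GCD = 1)


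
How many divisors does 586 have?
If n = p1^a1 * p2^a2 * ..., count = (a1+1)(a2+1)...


586 = 2^1 × 293^1
d(586) = (1+1) × (1+1) = 4

4 divisors


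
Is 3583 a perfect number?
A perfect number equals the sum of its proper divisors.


Proper divisors of 3583: 1
Sum = 1 = 1

No, 3583 is not perfect (1 ≠ 3583)


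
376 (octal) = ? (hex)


376 (base 8) = 254 (decimal)
254 (decimal) = FE (base 16)


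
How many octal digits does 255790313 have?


255790313 in base 8 = 1717606351
Number of digits = 10

10 digits (base 8)


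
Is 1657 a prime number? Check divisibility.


Check divisors up to sqrt(1657) = 40.7063
No divisors found.
1657 is prime.

Yes, 1657 is prime


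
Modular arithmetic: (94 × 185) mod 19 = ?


94 × 185 = 17390
17390 mod 19 = 5


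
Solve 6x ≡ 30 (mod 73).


GCD(6, 73) = 1, unique solution
a^(-1) mod 73 = 61
x = 61 * 30 mod 73 = 5

x ≡ 5 (mod 73)


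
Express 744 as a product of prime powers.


744 / 2 = 372
372 / 2 = 186
186 / 2 = 93
93 / 3 = 31
31 / 31 = 1
744 = 2^3 × 3 × 31


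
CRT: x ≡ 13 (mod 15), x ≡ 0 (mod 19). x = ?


M = 15*19 = 285
M1 = M/15 = 19, M2 = M/19 = 15
M1^(-1) mod 15 = 4, M2^(-1) mod 19 = 14
x = 13*19*4 + 0*15*14 = 988
988 mod 285 = 133
Check: 133 mod 15 = 13 ✓, 133 mod 19 = 0 ✓

x ≡ 133 (mod 285)


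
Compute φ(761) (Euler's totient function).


761 = 761
Prime factors: 761
φ(761) = 761 × (1-1/761)
= 761 × 760/761 = 760

φ(761) = 760


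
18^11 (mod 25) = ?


18^1 mod 25 = 18
18^2 mod 25 = 24
18^3 mod 25 = 7
18^4 mod 25 = 1
18^5 mod 25 = 18
18^6 mod 25 = 24
18^7 mod 25 = 7
18^8 mod 25 = 1
18^9 mod 25 = 18
18^10 mod 25 = 24
18^11 mod 25 = 7


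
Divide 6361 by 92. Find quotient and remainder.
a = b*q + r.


6361 = 92 * 69 + 13
Check: 6348 + 13 = 6361

q = 69, r = 13


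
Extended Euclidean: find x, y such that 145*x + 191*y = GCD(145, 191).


Tabular extended Euclidean (each row: r = 145*s + 191*t):
r=145, s=1, t=0
r=191, s=0, t=1
q=0: r=145, s=1, t=0   [145*(1) + 191*(0) = 145]
q=1: r=46, s=-1, t=1   [145*(-1) + 191*(1) = 46]
q=3: r=7, s=4, t=-3   [145*(4) + 191*(-3) = 7]
q=6: r=4, s=-25, t=19   [145*(-25) + 191*(19) = 4]
q=1: r=3, s=29, t=-22   [145*(29) + 191*(-22) = 3]
q=1: r=1, s=-54, t=41   [145*(-54) + 191*(41) = 1]
q=3: r=0, s=191, t=-145   [145*(191) + 191*(-145) = 0]
GCD = 1; from the row with r=1: x=-54, y=41
Check: 145*(-54) + 191*(41) = -7830 + 7831 = 1

GCD = 1, x = -54, y = 41


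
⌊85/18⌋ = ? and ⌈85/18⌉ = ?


85/18 = 4.7222
floor = 4
ceil = 5

floor = 4, ceil = 5


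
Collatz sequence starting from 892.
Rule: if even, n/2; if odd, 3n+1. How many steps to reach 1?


892 → 446 → 223 → 670 → 335 → 1006 → 503 → 1510 → 755 → 2266 → 1133 → 3400 → 1700 → 850 → 425 → 1276 → 638 → 319 → 958 → 479 → 1438 → 719 → 2158 → 1079 → 3238 → 1619 → 4858 → 2429 → 7288 → 3644 → 1822 → 911 → 2734 → 1367 → 4102 → 2051 → 6154 → 3077 → 9232 → 4616 → 2308 → 1154 → 577 → 1732 → 866 → 433 → 1300 → 650 → 325 → 976 → 488 → 244 → 122 → 61 → 184 → 92 → 46 → 23 → 70 → 35 → 106 → 53 → 160 → 80 → 40 → 20 → 10 → 5 → 16 → 8 → 4 → 2 → 1
Total steps = 72

72 steps


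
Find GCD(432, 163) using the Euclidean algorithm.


432 = 2 * 163 + 106
163 = 1 * 106 + 57
106 = 1 * 57 + 49
57 = 1 * 49 + 8
49 = 6 * 8 + 1
8 = 8 * 1 + 0
GCD = 1


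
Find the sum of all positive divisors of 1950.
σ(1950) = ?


Divisors of 1950: 1, 2, 3, 5, 6, 10, 13, 15, 25, 26, 30, 39, 50, 65, 75, 78, 130, 150, 195, 325, 390, 650, 975, 1950
Sum = 1 + 2 + 3 + 5 + 6 + 10 + 13 + 15 + 25 + 26 + 30 + 39 + 50 + 65 + 75 + 78 + 130 + 150 + 195 + 325 + 390 + 650 + 975 + 1950 = 5208

σ(1950) = 5208


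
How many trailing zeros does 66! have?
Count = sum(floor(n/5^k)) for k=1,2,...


floor(66/5) = 13
floor(66/25) = 2
Total = 15

15 trailing zeros


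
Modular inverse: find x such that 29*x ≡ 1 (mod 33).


Use the extended Euclidean algorithm on (33, 29); each row r = 33*s + 29*t:
r=33, s=1, t=0
r=29, s=0, t=1
q=1: r=4, s=1, t=-1   [33*(1) + 29*(-1) = 4]
q=7: r=1, s=-7, t=8   [33*(-7) + 29*(8) = 1]
q=4: r=0, s=29, t=-33   [33*(29) + 29*(-33) = 0]
GCD = 1 with t = 8, so 29*(8) ≡ 1 (mod 33)
Inverse = 8 mod 33 = 8
Check: 29 * 8 = 232 ≡ 1 (mod 33)

29^(-1) ≡ 8 (mod 33)


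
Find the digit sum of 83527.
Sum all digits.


8 + 3 + 5 + 2 + 7 = 25


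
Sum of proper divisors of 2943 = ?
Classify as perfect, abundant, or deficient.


Proper divisors: 1, 3, 9, 27, 109, 327, 981
Sum = 1 + 3 + 9 + 27 + 109 + 327 + 981 = 1457
1457 < 2943 → deficient

s(2943) = 1457 (deficient)


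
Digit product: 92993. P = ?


9 × 2 × 9 × 9 × 3 = 4374


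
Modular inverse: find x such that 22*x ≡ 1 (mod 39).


Use the extended Euclidean algorithm on (39, 22); each row r = 39*s + 22*t:
r=39, s=1, t=0
r=22, s=0, t=1
q=1: r=17, s=1, t=-1   [39*(1) + 22*(-1) = 17]
q=1: r=5, s=-1, t=2   [39*(-1) + 22*(2) = 5]
q=3: r=2, s=4, t=-7   [39*(4) + 22*(-7) = 2]
q=2: r=1, s=-9, t=16   [39*(-9) + 22*(16) = 1]
q=2: r=0, s=22, t=-39   [39*(22) + 22*(-39) = 0]
GCD = 1 with t = 16, so 22*(16) ≡ 1 (mod 39)
Inverse = 16 mod 39 = 16
Check: 22 * 16 = 352 ≡ 1 (mod 39)

22^(-1) ≡ 16 (mod 39)


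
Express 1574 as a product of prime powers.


1574 / 2 = 787
787 / 787 = 1
1574 = 2 × 787


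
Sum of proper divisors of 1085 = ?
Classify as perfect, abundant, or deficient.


Proper divisors: 1, 5, 7, 31, 35, 155, 217
Sum = 1 + 5 + 7 + 31 + 35 + 155 + 217 = 451
451 < 1085 → deficient

s(1085) = 451 (deficient)


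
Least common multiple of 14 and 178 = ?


GCD(14, 178) = 2
LCM = 14*178/2 = 2492/2 = 1246

LCM = 1246


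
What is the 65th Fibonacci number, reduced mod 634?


F(k) mod 634 for k=1..65:
1, 1, 2, 3, 5, 8, 13, 21, 34, 55, 89, 144, 233, 377, 610, 353, 329, 48, 377, 425, 168, 593, 127, 86, 213, 299, 512, 177, 55, 232, 287, 519, 172, 57, 229, 286, 515, 167, 48, 215, 263, 478, 107, 585, 58, 9, 67, 76, 143, 219, 362, 581, 309, 256, 565, 187, 118, 305, 423, 94, 517, 611, 494, 471, 331
F(65) mod 634 = 331


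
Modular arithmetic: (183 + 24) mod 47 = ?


183 + 24 = 207
207 mod 47 = 19


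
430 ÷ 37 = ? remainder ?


430 = 37 * 11 + 23
Check: 407 + 23 = 430

q = 11, r = 23


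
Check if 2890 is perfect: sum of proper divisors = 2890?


Proper divisors of 2890: 1, 2, 5, 10, 17, 34, 85, 170, 289, 578, 1445
Sum = 1 + 2 + 5 + 10 + 17 + 34 + 85 + 170 + 289 + 578 + 1445 = 2636

No, 2890 is not perfect (2636 ≠ 2890)


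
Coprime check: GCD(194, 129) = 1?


Euclidean algorithm:
194 = 1 * 129 + 65
129 = 1 * 65 + 64
65 = 1 * 64 + 1
64 = 64 * 1 + 0
GCD(194, 129) = 1

Yes, coprime (GCD = 1)


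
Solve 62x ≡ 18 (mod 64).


GCD(62, 64) = 2 divides 18
Divide: 31x ≡ 9 (mod 32)
x ≡ 23 (mod 32)


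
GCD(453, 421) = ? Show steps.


453 = 1 * 421 + 32
421 = 13 * 32 + 5
32 = 6 * 5 + 2
5 = 2 * 2 + 1
2 = 2 * 1 + 0
GCD = 1


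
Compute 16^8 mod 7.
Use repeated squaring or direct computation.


16^1 mod 7 = 2
16^2 mod 7 = 4
16^3 mod 7 = 1
16^4 mod 7 = 2
16^5 mod 7 = 4
16^6 mod 7 = 1
16^7 mod 7 = 2
16^8 mod 7 = 4


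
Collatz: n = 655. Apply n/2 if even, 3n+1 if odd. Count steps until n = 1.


655 → 1966 → 983 → 2950 → 1475 → 4426 → 2213 → 6640 → 3320 → 1660 → 830 → 415 → 1246 → 623 → 1870 → 935 → 2806 → 1403 → 4210 → 2105 → 6316 → 3158 → 1579 → 4738 → 2369 → 7108 → 3554 → 1777 → 5332 → 2666 → 1333 → 4000 → 2000 → 1000 → 500 → 250 → 125 → 376 → 188 → 94 → 47 → 142 → 71 → 214 → 107 → 322 → 161 → 484 → 242 → 121 → 364 → 182 → 91 → 274 → 137 → 412 → 206 → 103 → 310 → 155 → 466 → 233 → 700 → 350 → 175 → 526 → 263 → 790 → 395 → 1186 → 593 → 1780 → 890 → 445 → 1336 → 668 → 334 → 167 → 502 → 251 → 754 → 377 → 1132 → 566 → 283 → 850 → 425 → 1276 → 638 → 319 → 958 → 479 → 1438 → 719 → 2158 → 1079 → 3238 → 1619 → 4858 → 2429 → 7288 → 3644 → 1822 → 911 → 2734 → 1367 → 4102 → 2051 → 6154 → 3077 → 9232 → 4616 → 2308 → 1154 → 577 → 1732 → 866 → 433 → 1300 → 650 → 325 → 976 → 488 → 244 → 122 → 61 → 184 → 92 → 46 → 23 → 70 → 35 → 106 → 53 → 160 → 80 → 40 → 20 → 10 → 5 → 16 → 8 → 4 → 2 → 1
Total steps = 144

144 steps


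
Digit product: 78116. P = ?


7 × 8 × 1 × 1 × 6 = 336


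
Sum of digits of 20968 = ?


2 + 0 + 9 + 6 + 8 = 25


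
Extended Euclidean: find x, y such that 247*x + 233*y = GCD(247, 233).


Tabular extended Euclidean (each row: r = 247*s + 233*t):
r=247, s=1, t=0
r=233, s=0, t=1
q=1: r=14, s=1, t=-1   [247*(1) + 233*(-1) = 14]
q=16: r=9, s=-16, t=17   [247*(-16) + 233*(17) = 9]
q=1: r=5, s=17, t=-18   [247*(17) + 233*(-18) = 5]
q=1: r=4, s=-33, t=35   [247*(-33) + 233*(35) = 4]
q=1: r=1, s=50, t=-53   [247*(50) + 233*(-53) = 1]
q=4: r=0, s=-233, t=247   [247*(-233) + 233*(247) = 0]
GCD = 1; from the row with r=1: x=50, y=-53
Check: 247*(50) + 233*(-53) = 12350 - 12349 = 1

GCD = 1, x = 50, y = -53


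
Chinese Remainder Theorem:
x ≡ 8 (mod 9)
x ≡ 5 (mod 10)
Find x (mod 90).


M = 9*10 = 90
M1 = M/9 = 10, M2 = M/10 = 9
M1^(-1) mod 9 = 1, M2^(-1) mod 10 = 9
x = 8*10*1 + 5*9*9 = 485
485 mod 90 = 35
Check: 35 mod 9 = 8 ✓, 35 mod 10 = 5 ✓

x ≡ 35 (mod 90)


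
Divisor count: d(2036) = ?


2036 = 2^2 × 509^1
d(2036) = (2+1) × (1+1) = 6

6 divisors


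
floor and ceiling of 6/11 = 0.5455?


6/11 = 0.5455
floor = 0
ceil = 1

floor = 0, ceil = 1


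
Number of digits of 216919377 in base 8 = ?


216919377 in base 8 = 1473366521
Number of digits = 10

10 digits (base 8)


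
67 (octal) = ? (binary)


67 (base 8) = 55 (decimal)
55 (decimal) = 110111 (base 2)


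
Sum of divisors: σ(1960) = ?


Divisors of 1960: 1, 2, 4, 5, 7, 8, 10, 14, 20, 28, 35, 40, 49, 56, 70, 98, 140, 196, 245, 280, 392, 490, 980, 1960
Sum = 1 + 2 + 4 + 5 + 7 + 8 + 10 + 14 + 20 + 28 + 35 + 40 + 49 + 56 + 70 + 98 + 140 + 196 + 245 + 280 + 392 + 490 + 980 + 1960 = 5130

σ(1960) = 5130


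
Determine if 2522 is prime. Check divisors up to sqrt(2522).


2522 / 2 = 1261 (exact division)
2522 is NOT prime.

No, 2522 is not prime


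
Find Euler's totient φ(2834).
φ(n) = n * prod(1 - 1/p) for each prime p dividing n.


2834 = 2 × 13 × 109
Prime factors: 2, 13, 109
φ(2834) = 2834 × (1-1/2) × (1-1/13) × (1-1/109)
= 2834 × 1/2 × 12/13 × 108/109 = 1296

φ(2834) = 1296


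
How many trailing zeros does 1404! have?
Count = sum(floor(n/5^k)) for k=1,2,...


floor(1404/5) = 280
floor(1404/25) = 56
floor(1404/125) = 11
floor(1404/625) = 2
Total = 349

349 trailing zeros


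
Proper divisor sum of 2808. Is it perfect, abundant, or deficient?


Proper divisors: 1, 2, 3, 4, 6, 8, 9, 12, 13, 18, 24, 26, 27, 36, 39, 52, 54, 72, 78, 104, 108, 117, 156, 216, 234, 312, 351, 468, 702, 936, 1404
Sum = 1 + 2 + 3 + 4 + 6 + 8 + 9 + 12 + 13 + 18 + 24 + 26 + 27 + 36 + 39 + 52 + 54 + 72 + 78 + 104 + 108 + 117 + 156 + 216 + 234 + 312 + 351 + 468 + 702 + 936 + 1404 = 5592
5592 > 2808 → abundant

s(2808) = 5592 (abundant)


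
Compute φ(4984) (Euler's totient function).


4984 = 2^3 × 7 × 89
Prime factors: 2, 7, 89
φ(4984) = 4984 × (1-1/2) × (1-1/7) × (1-1/89)
= 4984 × 1/2 × 6/7 × 88/89 = 2112

φ(4984) = 2112


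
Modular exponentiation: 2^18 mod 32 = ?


2^1 mod 32 = 2
2^2 mod 32 = 4
2^3 mod 32 = 8
2^4 mod 32 = 16
2^5 mod 32 = 0
2^6 mod 32 = 0
2^7 mod 32 = 0
2^8 mod 32 = 0
2^9 mod 32 = 0
2^10 mod 32 = 0
2^11 mod 32 = 0
2^12 mod 32 = 0
2^13 mod 32 = 0
2^14 mod 32 = 0
2^15 mod 32 = 0
2^16 mod 32 = 0
2^17 mod 32 = 0
2^18 mod 32 = 0


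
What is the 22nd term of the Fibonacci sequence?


Sequence: 1, 1, 2, 3, 5, 8, 13, 21, 34, 55, 89, 144, 233, 377, 610, 987, 1597, 2584, 4181, 6765, 10946, 17711
F(22) = 17711


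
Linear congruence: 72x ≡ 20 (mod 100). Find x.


GCD(72, 100) = 4 divides 20
Divide: 18x ≡ 5 (mod 25)
x ≡ 10 (mod 25)


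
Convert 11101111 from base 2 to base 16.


11101111 (base 2) = 239 (decimal)
239 (decimal) = EF (base 16)


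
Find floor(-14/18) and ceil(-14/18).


-14/18 = -0.7778
floor = -1
ceil = 0

floor = -1, ceil = 0


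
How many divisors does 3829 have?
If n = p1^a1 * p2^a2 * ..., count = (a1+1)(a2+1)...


3829 = 7^1 × 547^1
d(3829) = (1+1) × (1+1) = 4

4 divisors


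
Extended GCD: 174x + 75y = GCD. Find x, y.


Tabular extended Euclidean (each row: r = 174*s + 75*t):
r=174, s=1, t=0
r=75, s=0, t=1
q=2: r=24, s=1, t=-2   [174*(1) + 75*(-2) = 24]
q=3: r=3, s=-3, t=7   [174*(-3) + 75*(7) = 3]
q=8: r=0, s=25, t=-58   [174*(25) + 75*(-58) = 0]
GCD = 3; from the row with r=3: x=-3, y=7
Check: 174*(-3) + 75*(7) = -522 + 525 = 3

GCD = 3, x = -3, y = 7


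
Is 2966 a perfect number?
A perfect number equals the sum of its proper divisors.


Proper divisors of 2966: 1, 2, 1483
Sum = 1 + 2 + 1483 = 1486

No, 2966 is not perfect (1486 ≠ 2966)


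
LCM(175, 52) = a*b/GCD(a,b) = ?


GCD(175, 52) = 1
LCM = 175*52/1 = 9100/1 = 9100

LCM = 9100


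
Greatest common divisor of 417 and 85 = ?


417 = 4 * 85 + 77
85 = 1 * 77 + 8
77 = 9 * 8 + 5
8 = 1 * 5 + 3
5 = 1 * 3 + 2
3 = 1 * 2 + 1
2 = 2 * 1 + 0
GCD = 1


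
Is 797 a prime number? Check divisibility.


Check divisors up to sqrt(797) = 28.2312
No divisors found.
797 is prime.

Yes, 797 is prime


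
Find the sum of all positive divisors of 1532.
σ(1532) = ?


Divisors of 1532: 1, 2, 4, 383, 766, 1532
Sum = 1 + 2 + 4 + 383 + 766 + 1532 = 2688

σ(1532) = 2688


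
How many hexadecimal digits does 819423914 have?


819423914 in base 16 = 30D76AAA
Number of digits = 8

8 digits (base 16)


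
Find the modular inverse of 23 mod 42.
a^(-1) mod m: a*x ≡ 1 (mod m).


Use the extended Euclidean algorithm on (42, 23); each row r = 42*s + 23*t:
r=42, s=1, t=0
r=23, s=0, t=1
q=1: r=19, s=1, t=-1   [42*(1) + 23*(-1) = 19]
q=1: r=4, s=-1, t=2   [42*(-1) + 23*(2) = 4]
q=4: r=3, s=5, t=-9   [42*(5) + 23*(-9) = 3]
q=1: r=1, s=-6, t=11   [42*(-6) + 23*(11) = 1]
q=3: r=0, s=23, t=-42   [42*(23) + 23*(-42) = 0]
GCD = 1 with t = 11, so 23*(11) ≡ 1 (mod 42)
Inverse = 11 mod 42 = 11
Check: 23 * 11 = 253 ≡ 1 (mod 42)

23^(-1) ≡ 11 (mod 42)
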